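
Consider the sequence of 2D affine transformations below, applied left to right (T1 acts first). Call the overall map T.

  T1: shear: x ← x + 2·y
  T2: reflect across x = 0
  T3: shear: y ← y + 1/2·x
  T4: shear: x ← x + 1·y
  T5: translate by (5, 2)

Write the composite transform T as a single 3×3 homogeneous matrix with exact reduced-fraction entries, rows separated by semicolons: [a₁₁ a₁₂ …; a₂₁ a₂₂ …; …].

T1 = [1 2 0; 0 1 0; 0 0 1]
T2·T1 = [-1 -2 0; 0 1 0; 0 0 1]
T3·…·T1 = [-1 -2 0; -1/2 0 0; 0 0 1]
T4·…·T1 = [-3/2 -2 0; -1/2 0 0; 0 0 1]
T5·…·T1 = [-3/2 -2 5; -1/2 0 2; 0 0 1]

T = [-3/2 -2 5; -1/2 0 2; 0 0 1]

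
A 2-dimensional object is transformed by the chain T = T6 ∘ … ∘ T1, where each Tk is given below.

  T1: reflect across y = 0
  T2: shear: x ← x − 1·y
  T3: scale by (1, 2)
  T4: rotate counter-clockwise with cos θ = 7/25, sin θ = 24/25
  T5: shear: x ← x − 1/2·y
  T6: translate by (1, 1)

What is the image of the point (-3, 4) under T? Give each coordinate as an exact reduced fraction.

T(p) = (48/5, -7/25)

T1 reflect across y = 0: (-3, 4) → (-3, -4)
T2 shear: x ← x − 1·y: (-3, -4) → (1, -4)
T3 scale by (1, 2): (1, -4) → (1, -8)
T4 rotate counter-clockwise with cos θ = 7/25, sin θ = 24/25: (1, -8) → (199/25, -32/25)
T5 shear: x ← x − 1/2·y: (199/25, -32/25) → (43/5, -32/25)
T6 translate by (1, 1): (43/5, -32/25) → (48/5, -7/25)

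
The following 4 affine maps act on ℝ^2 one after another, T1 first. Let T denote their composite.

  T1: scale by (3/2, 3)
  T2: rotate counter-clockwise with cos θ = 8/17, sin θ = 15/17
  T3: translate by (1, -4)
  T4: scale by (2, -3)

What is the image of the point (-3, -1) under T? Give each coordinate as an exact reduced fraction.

T1 scale by (3/2, 3): (-3, -1) → (-9/2, -3)
T2 rotate counter-clockwise with cos θ = 8/17, sin θ = 15/17: (-9/2, -3) → (9/17, -183/34)
T3 translate by (1, -4): (9/17, -183/34) → (26/17, -319/34)
T4 scale by (2, -3): (26/17, -319/34) → (52/17, 957/34)

T(p) = (52/17, 957/34)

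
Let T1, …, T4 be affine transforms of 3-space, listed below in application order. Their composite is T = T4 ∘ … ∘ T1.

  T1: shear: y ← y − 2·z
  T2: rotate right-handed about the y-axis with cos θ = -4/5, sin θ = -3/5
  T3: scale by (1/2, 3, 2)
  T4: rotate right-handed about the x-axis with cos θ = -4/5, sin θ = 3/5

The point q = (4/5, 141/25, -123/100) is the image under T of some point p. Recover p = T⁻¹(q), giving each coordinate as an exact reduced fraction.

p = (-2, -7/4, 0)

T1 = [1 0 0 0; 0 1 -2 0; 0 0 1 0; 0 0 0 1]
T2·T1 = [-4/5 0 -3/5 0; 0 1 -2 0; 3/5 0 -4/5 0; 0 0 0 1]
T3·…·T1 = [-2/5 0 -3/10 0; 0 3 -6 0; 6/5 0 -8/5 0; 0 0 0 1]
T4·…·T1 = [-2/5 0 -3/10 0; -18/25 -12/5 144/25 0; -24/25 9/5 -58/25 0; 0 0 0 1]
det M = 3; M⁻¹ = [-8/5 -9/50 -6/25 0; -12/5 16/75 21/25 0; -6/5 6/25 8/25 0; 0 0 0 1]
M⁻¹ · (4/5, 141/25, -123/100)ᵀ = (-2, -7/4, 0)ᵀ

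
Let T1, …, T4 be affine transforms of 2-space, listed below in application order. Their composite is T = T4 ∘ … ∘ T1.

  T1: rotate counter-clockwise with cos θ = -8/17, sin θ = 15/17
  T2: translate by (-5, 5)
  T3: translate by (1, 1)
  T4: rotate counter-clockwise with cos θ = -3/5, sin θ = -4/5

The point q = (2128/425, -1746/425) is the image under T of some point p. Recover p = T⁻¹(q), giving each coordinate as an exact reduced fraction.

T1 = [-8/17 -15/17 0; 15/17 -8/17 0; 0 0 1]
T2·T1 = [-8/17 -15/17 -5; 15/17 -8/17 5; 0 0 1]
T3·…·T1 = [-8/17 -15/17 -4; 15/17 -8/17 6; 0 0 1]
T4·…·T1 = [84/85 13/85 36/5; -13/85 84/85 -2/5; 0 0 1]
det M = 1; M⁻¹ = [84/85 -13/85 -122/17; 13/85 84/85 -12/17; 0 0 1]
M⁻¹ · (2128/425, -1746/425)ᵀ = (-8/5, -4)ᵀ

p = (-8/5, -4)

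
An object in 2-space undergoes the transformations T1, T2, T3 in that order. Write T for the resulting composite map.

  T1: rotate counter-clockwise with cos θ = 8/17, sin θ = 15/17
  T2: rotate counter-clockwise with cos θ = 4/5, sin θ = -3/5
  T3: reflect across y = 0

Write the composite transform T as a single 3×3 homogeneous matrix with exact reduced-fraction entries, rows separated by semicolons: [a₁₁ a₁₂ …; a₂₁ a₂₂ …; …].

T1 = [8/17 -15/17 0; 15/17 8/17 0; 0 0 1]
T2·T1 = [77/85 -36/85 0; 36/85 77/85 0; 0 0 1]
T3·…·T1 = [77/85 -36/85 0; -36/85 -77/85 0; 0 0 1]

T = [77/85 -36/85 0; -36/85 -77/85 0; 0 0 1]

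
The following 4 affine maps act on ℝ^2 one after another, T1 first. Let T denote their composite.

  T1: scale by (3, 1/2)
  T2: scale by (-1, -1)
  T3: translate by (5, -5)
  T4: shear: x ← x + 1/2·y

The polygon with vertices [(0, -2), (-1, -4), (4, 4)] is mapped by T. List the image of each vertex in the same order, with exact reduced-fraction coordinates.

T1 scale by (3, 1/2): (0, -2) → (0, -1); (-1, -4) → (-3, -2); (4, 4) → (12, 2)
T2 scale by (-1, -1): (0, -1) → (0, 1); (-3, -2) → (3, 2); (12, 2) → (-12, -2)
T3 translate by (5, -5): (0, 1) → (5, -4); (3, 2) → (8, -3); (-12, -2) → (-7, -7)
T4 shear: x ← x + 1/2·y: (5, -4) → (3, -4); (8, -3) → (13/2, -3); (-7, -7) → (-21/2, -7)

image vertices: (3, -4), (13/2, -3), (-21/2, -7)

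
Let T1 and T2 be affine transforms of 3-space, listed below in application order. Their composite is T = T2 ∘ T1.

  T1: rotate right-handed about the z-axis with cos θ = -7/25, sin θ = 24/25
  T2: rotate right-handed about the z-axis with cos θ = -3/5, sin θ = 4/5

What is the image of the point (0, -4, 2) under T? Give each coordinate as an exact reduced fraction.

T(p) = (-16/5, 12/5, 2)

T1 rotate right-handed about the z-axis with cos θ = -7/25, sin θ = 24/25: (0, -4, 2) → (96/25, 28/25, 2)
T2 rotate right-handed about the z-axis with cos θ = -3/5, sin θ = 4/5: (96/25, 28/25, 2) → (-16/5, 12/5, 2)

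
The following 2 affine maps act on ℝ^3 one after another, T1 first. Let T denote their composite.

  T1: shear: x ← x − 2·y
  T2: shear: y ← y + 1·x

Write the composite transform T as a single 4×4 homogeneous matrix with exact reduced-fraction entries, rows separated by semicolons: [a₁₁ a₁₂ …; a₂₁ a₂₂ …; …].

T1 = [1 -2 0 0; 0 1 0 0; 0 0 1 0; 0 0 0 1]
T2·T1 = [1 -2 0 0; 1 -1 0 0; 0 0 1 0; 0 0 0 1]

T = [1 -2 0 0; 1 -1 0 0; 0 0 1 0; 0 0 0 1]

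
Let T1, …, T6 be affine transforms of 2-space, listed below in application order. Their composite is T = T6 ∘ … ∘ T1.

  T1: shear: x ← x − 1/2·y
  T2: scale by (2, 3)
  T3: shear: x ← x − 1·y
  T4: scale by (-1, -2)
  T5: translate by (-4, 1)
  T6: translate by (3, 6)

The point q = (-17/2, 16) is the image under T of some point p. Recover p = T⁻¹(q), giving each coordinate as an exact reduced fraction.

T1 = [1 -1/2 0; 0 1 0; 0 0 1]
T2·T1 = [2 -1 0; 0 3 0; 0 0 1]
T3·…·T1 = [2 -4 0; 0 3 0; 0 0 1]
T4·…·T1 = [-2 4 0; 0 -6 0; 0 0 1]
T5·…·T1 = [-2 4 -4; 0 -6 1; 0 0 1]
T6·…·T1 = [-2 4 -1; 0 -6 7; 0 0 1]
det M = 12; M⁻¹ = [-1/2 -1/3 11/6; 0 -1/6 7/6; 0 0 1]
M⁻¹ · (-17/2, 16)ᵀ = (3/4, -3/2)ᵀ

p = (3/4, -3/2)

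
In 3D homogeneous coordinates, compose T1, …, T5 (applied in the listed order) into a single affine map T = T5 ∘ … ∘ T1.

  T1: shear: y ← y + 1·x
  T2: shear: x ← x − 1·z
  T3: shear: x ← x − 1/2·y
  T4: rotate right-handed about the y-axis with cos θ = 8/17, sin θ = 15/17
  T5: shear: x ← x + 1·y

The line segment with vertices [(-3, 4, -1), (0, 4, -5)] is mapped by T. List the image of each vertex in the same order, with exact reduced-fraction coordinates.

T1 shear: y ← y + 1·x: (-3, 4, -1) → (-3, 1, -1); (0, 4, -5) → (0, 4, -5)
T2 shear: x ← x − 1·z: (-3, 1, -1) → (-2, 1, -1); (0, 4, -5) → (5, 4, -5)
T3 shear: x ← x − 1/2·y: (-2, 1, -1) → (-5/2, 1, -1); (5, 4, -5) → (3, 4, -5)
T4 rotate right-handed about the y-axis with cos θ = 8/17, sin θ = 15/17: (-5/2, 1, -1) → (-35/17, 1, 59/34); (3, 4, -5) → (-3, 4, -5)
T5 shear: x ← x + 1·y: (-35/17, 1, 59/34) → (-18/17, 1, 59/34); (-3, 4, -5) → (1, 4, -5)

image vertices: (-18/17, 1, 59/34), (1, 4, -5)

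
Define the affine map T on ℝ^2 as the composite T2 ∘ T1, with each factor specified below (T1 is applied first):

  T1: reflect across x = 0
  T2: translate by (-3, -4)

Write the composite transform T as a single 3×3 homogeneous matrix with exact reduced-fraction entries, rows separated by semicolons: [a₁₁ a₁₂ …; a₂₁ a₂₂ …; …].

T1 = [-1 0 0; 0 1 0; 0 0 1]
T2·T1 = [-1 0 -3; 0 1 -4; 0 0 1]

T = [-1 0 -3; 0 1 -4; 0 0 1]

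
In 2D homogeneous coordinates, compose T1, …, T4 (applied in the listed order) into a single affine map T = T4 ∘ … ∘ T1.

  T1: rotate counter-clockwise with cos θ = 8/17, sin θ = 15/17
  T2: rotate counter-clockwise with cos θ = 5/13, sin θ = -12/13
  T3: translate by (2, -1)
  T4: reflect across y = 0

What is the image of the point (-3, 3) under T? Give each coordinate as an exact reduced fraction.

T(p) = (-155/221, -502/221)

T1 rotate counter-clockwise with cos θ = 8/17, sin θ = 15/17: (-3, 3) → (-69/17, -21/17)
T2 rotate counter-clockwise with cos θ = 5/13, sin θ = -12/13: (-69/17, -21/17) → (-597/221, 723/221)
T3 translate by (2, -1): (-597/221, 723/221) → (-155/221, 502/221)
T4 reflect across y = 0: (-155/221, 502/221) → (-155/221, -502/221)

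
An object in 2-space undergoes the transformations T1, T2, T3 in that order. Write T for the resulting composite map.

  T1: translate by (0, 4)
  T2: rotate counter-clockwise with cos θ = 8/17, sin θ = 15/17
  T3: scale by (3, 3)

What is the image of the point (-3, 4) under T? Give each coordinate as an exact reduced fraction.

T1 translate by (0, 4): (-3, 4) → (-3, 8)
T2 rotate counter-clockwise with cos θ = 8/17, sin θ = 15/17: (-3, 8) → (-144/17, 19/17)
T3 scale by (3, 3): (-144/17, 19/17) → (-432/17, 57/17)

T(p) = (-432/17, 57/17)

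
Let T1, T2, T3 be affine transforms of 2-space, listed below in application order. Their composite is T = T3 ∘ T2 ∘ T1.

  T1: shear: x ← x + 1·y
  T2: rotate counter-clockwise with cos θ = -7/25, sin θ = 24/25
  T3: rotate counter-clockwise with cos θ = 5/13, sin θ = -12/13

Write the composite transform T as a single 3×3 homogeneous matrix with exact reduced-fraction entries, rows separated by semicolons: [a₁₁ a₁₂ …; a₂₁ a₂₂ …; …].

T = [253/325 49/325 0; 204/325 457/325 0; 0 0 1]

T1 = [1 1 0; 0 1 0; 0 0 1]
T2·T1 = [-7/25 -31/25 0; 24/25 17/25 0; 0 0 1]
T3·…·T1 = [253/325 49/325 0; 204/325 457/325 0; 0 0 1]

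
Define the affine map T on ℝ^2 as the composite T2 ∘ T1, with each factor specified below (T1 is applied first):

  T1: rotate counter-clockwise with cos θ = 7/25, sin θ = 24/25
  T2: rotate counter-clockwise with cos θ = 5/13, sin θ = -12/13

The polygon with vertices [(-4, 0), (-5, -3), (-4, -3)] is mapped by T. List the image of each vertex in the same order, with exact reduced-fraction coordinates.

T1 rotate counter-clockwise with cos θ = 7/25, sin θ = 24/25: (-4, 0) → (-28/25, -96/25); (-5, -3) → (37/25, -141/25); (-4, -3) → (44/25, -117/25)
T2 rotate counter-clockwise with cos θ = 5/13, sin θ = -12/13: (-28/25, -96/25) → (-1292/325, -144/325); (37/25, -141/25) → (-1507/325, -1149/325); (44/25, -117/25) → (-1184/325, -1113/325)

image vertices: (-1292/325, -144/325), (-1507/325, -1149/325), (-1184/325, -1113/325)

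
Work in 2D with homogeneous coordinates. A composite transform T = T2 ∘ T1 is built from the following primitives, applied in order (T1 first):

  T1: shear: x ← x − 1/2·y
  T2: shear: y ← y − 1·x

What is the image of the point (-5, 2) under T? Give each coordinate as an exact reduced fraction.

T(p) = (-6, 8)

T1 shear: x ← x − 1/2·y: (-5, 2) → (-6, 2)
T2 shear: y ← y − 1·x: (-6, 2) → (-6, 8)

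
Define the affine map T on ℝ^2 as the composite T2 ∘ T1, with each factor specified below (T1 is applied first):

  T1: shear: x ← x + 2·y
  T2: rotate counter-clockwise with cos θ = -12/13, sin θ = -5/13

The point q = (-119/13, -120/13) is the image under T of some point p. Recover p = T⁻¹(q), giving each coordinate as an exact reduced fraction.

T1 = [1 2 0; 0 1 0; 0 0 1]
T2·T1 = [-12/13 -19/13 0; -5/13 -22/13 0; 0 0 1]
det M = 1; M⁻¹ = [-22/13 19/13 0; 5/13 -12/13 0; 0 0 1]
M⁻¹ · (-119/13, -120/13)ᵀ = (2, 5)ᵀ

p = (2, 5)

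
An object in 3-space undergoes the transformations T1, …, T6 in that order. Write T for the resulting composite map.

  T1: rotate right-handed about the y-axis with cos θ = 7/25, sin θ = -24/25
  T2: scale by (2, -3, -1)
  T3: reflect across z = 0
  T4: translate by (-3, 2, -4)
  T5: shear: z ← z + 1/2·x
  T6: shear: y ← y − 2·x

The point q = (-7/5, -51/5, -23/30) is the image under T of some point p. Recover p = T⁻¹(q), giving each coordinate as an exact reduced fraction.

T1 = [7/25 0 -24/25 0; 0 1 0 0; 24/25 0 7/25 0; 0 0 0 1]
T2·T1 = [14/25 0 -48/25 0; 0 -3 0 0; -24/25 0 -7/25 0; 0 0 0 1]
T3·…·T1 = [14/25 0 -48/25 0; 0 -3 0 0; 24/25 0 7/25 0; 0 0 0 1]
T4·…·T1 = [14/25 0 -48/25 -3; 0 -3 0 2; 24/25 0 7/25 -4; 0 0 0 1]
T5·…·T1 = [14/25 0 -48/25 -3; 0 -3 0 2; 31/25 0 -17/25 -11/2; 0 0 0 1]
T6·…·T1 = [14/25 0 -48/25 -3; -28/25 -3 96/25 8; 31/25 0 -17/25 -11/2; 0 0 0 1]
det M = -6; M⁻¹ = [-17/50 0 24/25 213/50; -2/3 -1/3 0 2/3; -31/50 0 7/25 -8/25; 0 0 0 1]
M⁻¹ · (-7/5, -51/5, -23/30)ᵀ = (4, 5, 1/3)ᵀ

p = (4, 5, 1/3)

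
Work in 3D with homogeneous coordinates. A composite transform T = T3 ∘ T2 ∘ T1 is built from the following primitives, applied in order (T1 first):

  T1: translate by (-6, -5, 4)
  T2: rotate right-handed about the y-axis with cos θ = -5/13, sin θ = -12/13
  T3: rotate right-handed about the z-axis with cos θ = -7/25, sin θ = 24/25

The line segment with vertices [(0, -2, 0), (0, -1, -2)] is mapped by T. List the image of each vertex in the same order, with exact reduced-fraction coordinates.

image vertices: (462/65, 41/65, -92/13), (366/65, 138/65, -82/13)

T1 translate by (-6, -5, 4): (0, -2, 0) → (-6, -7, 4); (0, -1, -2) → (-6, -6, 2)
T2 rotate right-handed about the y-axis with cos θ = -5/13, sin θ = -12/13: (-6, -7, 4) → (-18/13, -7, -92/13); (-6, -6, 2) → (6/13, -6, -82/13)
T3 rotate right-handed about the z-axis with cos θ = -7/25, sin θ = 24/25: (-18/13, -7, -92/13) → (462/65, 41/65, -92/13); (6/13, -6, -82/13) → (366/65, 138/65, -82/13)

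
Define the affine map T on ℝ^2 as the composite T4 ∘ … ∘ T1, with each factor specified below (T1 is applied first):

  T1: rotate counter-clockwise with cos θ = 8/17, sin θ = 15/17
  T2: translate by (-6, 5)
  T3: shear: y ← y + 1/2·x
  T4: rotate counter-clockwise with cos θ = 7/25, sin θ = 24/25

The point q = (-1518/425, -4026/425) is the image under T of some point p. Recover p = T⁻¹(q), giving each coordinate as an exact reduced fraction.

p = (-6/5, 4)

T1 = [8/17 -15/17 0; 15/17 8/17 0; 0 0 1]
T2·T1 = [8/17 -15/17 -6; 15/17 8/17 5; 0 0 1]
T3·…·T1 = [8/17 -15/17 -6; 19/17 1/34 2; 0 0 1]
T4·…·T1 = [-16/17 -117/425 -18/5; 13/17 -713/850 -26/5; 0 0 1]
det M = 1; M⁻¹ = [-713/850 117/425 -27/17; -13/17 -16/17 -130/17; 0 0 1]
M⁻¹ · (-1518/425, -4026/425)ᵀ = (-6/5, 4)ᵀ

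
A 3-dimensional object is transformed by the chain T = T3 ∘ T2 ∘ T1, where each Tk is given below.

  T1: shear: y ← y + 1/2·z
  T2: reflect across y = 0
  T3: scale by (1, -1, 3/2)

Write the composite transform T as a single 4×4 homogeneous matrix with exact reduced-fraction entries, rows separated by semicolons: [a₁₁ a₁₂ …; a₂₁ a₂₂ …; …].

T = [1 0 0 0; 0 1 1/2 0; 0 0 3/2 0; 0 0 0 1]

T1 = [1 0 0 0; 0 1 1/2 0; 0 0 1 0; 0 0 0 1]
T2·T1 = [1 0 0 0; 0 -1 -1/2 0; 0 0 1 0; 0 0 0 1]
T3·…·T1 = [1 0 0 0; 0 1 1/2 0; 0 0 3/2 0; 0 0 0 1]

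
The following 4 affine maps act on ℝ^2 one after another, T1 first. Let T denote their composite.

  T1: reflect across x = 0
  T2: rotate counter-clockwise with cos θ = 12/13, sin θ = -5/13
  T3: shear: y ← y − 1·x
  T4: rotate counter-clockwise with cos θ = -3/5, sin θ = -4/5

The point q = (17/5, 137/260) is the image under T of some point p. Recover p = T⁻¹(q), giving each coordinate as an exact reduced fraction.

T1 = [-1 0 0; 0 1 0; 0 0 1]
T2·T1 = [-12/13 5/13 0; 5/13 12/13 0; 0 0 1]
T3·…·T1 = [-12/13 5/13 0; 17/13 7/13 0; 0 0 1]
T4·…·T1 = [8/5 1/5 0; -3/65 -41/65 0; 0 0 1]
det M = -1; M⁻¹ = [41/65 1/5 0; -3/65 -8/5 0; 0 0 1]
M⁻¹ · (17/5, 137/260)ᵀ = (9/4, -1)ᵀ

p = (9/4, -1)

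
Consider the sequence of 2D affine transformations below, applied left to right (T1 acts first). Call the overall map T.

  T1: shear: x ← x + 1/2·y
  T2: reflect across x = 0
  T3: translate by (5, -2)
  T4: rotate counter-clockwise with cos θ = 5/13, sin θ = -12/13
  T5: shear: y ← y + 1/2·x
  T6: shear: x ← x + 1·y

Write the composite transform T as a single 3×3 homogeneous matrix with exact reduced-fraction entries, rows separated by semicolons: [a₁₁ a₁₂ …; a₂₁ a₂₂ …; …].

T1 = [1 1/2 0; 0 1 0; 0 0 1]
T2·T1 = [-1 -1/2 0; 0 1 0; 0 0 1]
T3·…·T1 = [-1 -1/2 5; 0 1 -2; 0 0 1]
T4·…·T1 = [-5/13 19/26 1/13; 12/13 11/13 -70/13; 0 0 1]
T5·…·T1 = [-5/13 19/26 1/13; 19/26 63/52 -139/26; 0 0 1]
T6·…·T1 = [9/26 101/52 -137/26; 19/26 63/52 -139/26; 0 0 1]

T = [9/26 101/52 -137/26; 19/26 63/52 -139/26; 0 0 1]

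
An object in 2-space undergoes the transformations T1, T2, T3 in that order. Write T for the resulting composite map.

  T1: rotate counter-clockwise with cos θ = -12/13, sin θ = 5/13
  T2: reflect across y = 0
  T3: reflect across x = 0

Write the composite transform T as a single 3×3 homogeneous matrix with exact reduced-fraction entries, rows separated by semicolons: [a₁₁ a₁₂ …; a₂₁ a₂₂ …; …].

T1 = [-12/13 -5/13 0; 5/13 -12/13 0; 0 0 1]
T2·T1 = [-12/13 -5/13 0; -5/13 12/13 0; 0 0 1]
T3·…·T1 = [12/13 5/13 0; -5/13 12/13 0; 0 0 1]

T = [12/13 5/13 0; -5/13 12/13 0; 0 0 1]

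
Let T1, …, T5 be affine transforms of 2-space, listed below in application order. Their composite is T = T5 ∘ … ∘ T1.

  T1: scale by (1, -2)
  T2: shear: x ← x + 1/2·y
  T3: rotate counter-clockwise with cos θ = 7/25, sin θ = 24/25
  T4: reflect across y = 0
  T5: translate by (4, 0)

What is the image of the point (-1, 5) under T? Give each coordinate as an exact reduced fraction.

T1 scale by (1, -2): (-1, 5) → (-1, -10)
T2 shear: x ← x + 1/2·y: (-1, -10) → (-6, -10)
T3 rotate counter-clockwise with cos θ = 7/25, sin θ = 24/25: (-6, -10) → (198/25, -214/25)
T4 reflect across y = 0: (198/25, -214/25) → (198/25, 214/25)
T5 translate by (4, 0): (198/25, 214/25) → (298/25, 214/25)

T(p) = (298/25, 214/25)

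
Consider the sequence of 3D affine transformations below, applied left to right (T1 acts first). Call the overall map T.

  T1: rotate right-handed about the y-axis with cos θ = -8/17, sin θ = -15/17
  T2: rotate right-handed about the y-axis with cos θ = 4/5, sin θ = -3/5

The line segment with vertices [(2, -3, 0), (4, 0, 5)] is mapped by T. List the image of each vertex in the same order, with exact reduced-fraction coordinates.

T1 rotate right-handed about the y-axis with cos θ = -8/17, sin θ = -15/17: (2, -3, 0) → (-16/17, -3, 30/17); (4, 0, 5) → (-107/17, 0, 20/17)
T2 rotate right-handed about the y-axis with cos θ = 4/5, sin θ = -3/5: (-16/17, -3, 30/17) → (-154/85, -3, 72/85); (-107/17, 0, 20/17) → (-488/85, 0, -241/85)

image vertices: (-154/85, -3, 72/85), (-488/85, 0, -241/85)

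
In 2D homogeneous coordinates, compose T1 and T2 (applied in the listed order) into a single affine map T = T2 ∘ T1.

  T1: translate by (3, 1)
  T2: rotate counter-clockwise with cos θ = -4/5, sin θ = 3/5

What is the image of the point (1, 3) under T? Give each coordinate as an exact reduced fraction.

T1 translate by (3, 1): (1, 3) → (4, 4)
T2 rotate counter-clockwise with cos θ = -4/5, sin θ = 3/5: (4, 4) → (-28/5, -4/5)

T(p) = (-28/5, -4/5)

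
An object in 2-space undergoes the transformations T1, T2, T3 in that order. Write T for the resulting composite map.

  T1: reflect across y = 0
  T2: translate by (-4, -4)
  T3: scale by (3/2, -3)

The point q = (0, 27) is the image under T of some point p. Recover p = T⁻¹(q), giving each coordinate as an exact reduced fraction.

T1 = [1 0 0; 0 -1 0; 0 0 1]
T2·T1 = [1 0 -4; 0 -1 -4; 0 0 1]
T3·…·T1 = [3/2 0 -6; 0 3 12; 0 0 1]
det M = 9/2; M⁻¹ = [2/3 0 4; 0 1/3 -4; 0 0 1]
M⁻¹ · (0, 27)ᵀ = (4, 5)ᵀ

p = (4, 5)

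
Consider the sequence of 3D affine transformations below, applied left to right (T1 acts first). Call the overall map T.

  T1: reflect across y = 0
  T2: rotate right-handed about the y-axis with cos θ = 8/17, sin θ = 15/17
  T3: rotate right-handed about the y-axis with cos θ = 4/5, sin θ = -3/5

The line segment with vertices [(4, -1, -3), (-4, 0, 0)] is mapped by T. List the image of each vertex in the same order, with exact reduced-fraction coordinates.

image vertices: (40/17, 1, -75/17), (-308/85, 0, 144/85)

T1 reflect across y = 0: (4, -1, -3) → (4, 1, -3); (-4, 0, 0) → (-4, 0, 0)
T2 rotate right-handed about the y-axis with cos θ = 8/17, sin θ = 15/17: (4, 1, -3) → (-13/17, 1, -84/17); (-4, 0, 0) → (-32/17, 0, 60/17)
T3 rotate right-handed about the y-axis with cos θ = 4/5, sin θ = -3/5: (-13/17, 1, -84/17) → (40/17, 1, -75/17); (-32/17, 0, 60/17) → (-308/85, 0, 144/85)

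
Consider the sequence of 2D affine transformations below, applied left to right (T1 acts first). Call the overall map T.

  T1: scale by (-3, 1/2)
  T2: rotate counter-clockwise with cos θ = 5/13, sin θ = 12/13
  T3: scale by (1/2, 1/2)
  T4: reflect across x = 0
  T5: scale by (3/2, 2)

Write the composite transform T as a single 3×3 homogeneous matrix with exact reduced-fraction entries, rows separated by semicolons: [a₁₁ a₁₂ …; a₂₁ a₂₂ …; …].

T1 = [-3 0 0; 0 1/2 0; 0 0 1]
T2·T1 = [-15/13 -6/13 0; -36/13 5/26 0; 0 0 1]
T3·…·T1 = [-15/26 -3/13 0; -18/13 5/52 0; 0 0 1]
T4·…·T1 = [15/26 3/13 0; -18/13 5/52 0; 0 0 1]
T5·…·T1 = [45/52 9/26 0; -36/13 5/26 0; 0 0 1]

T = [45/52 9/26 0; -36/13 5/26 0; 0 0 1]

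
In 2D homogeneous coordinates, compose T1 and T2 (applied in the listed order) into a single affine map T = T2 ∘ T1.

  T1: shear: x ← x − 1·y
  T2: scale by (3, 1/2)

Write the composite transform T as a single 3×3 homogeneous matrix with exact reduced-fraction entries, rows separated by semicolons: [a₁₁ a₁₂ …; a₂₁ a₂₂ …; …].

T1 = [1 -1 0; 0 1 0; 0 0 1]
T2·T1 = [3 -3 0; 0 1/2 0; 0 0 1]

T = [3 -3 0; 0 1/2 0; 0 0 1]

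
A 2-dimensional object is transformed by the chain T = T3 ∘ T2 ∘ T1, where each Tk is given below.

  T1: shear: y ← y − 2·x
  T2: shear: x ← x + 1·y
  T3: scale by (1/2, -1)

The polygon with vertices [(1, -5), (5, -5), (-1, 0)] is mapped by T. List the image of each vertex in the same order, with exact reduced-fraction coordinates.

T1 shear: y ← y − 2·x: (1, -5) → (1, -7); (5, -5) → (5, -15); (-1, 0) → (-1, 2)
T2 shear: x ← x + 1·y: (1, -7) → (-6, -7); (5, -15) → (-10, -15); (-1, 2) → (1, 2)
T3 scale by (1/2, -1): (-6, -7) → (-3, 7); (-10, -15) → (-5, 15); (1, 2) → (1/2, -2)

image vertices: (-3, 7), (-5, 15), (1/2, -2)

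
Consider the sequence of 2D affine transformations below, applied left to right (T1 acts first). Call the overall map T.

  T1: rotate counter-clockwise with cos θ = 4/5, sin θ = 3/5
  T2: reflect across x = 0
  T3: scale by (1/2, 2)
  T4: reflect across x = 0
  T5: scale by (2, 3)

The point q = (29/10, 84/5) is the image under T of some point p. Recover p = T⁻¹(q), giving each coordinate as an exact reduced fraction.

p = (4, 1/2)

T1 = [4/5 -3/5 0; 3/5 4/5 0; 0 0 1]
T2·T1 = [-4/5 3/5 0; 3/5 4/5 0; 0 0 1]
T3·…·T1 = [-2/5 3/10 0; 6/5 8/5 0; 0 0 1]
T4·…·T1 = [2/5 -3/10 0; 6/5 8/5 0; 0 0 1]
T5·…·T1 = [4/5 -3/5 0; 18/5 24/5 0; 0 0 1]
det M = 6; M⁻¹ = [4/5 1/10 0; -3/5 2/15 0; 0 0 1]
M⁻¹ · (29/10, 84/5)ᵀ = (4, 1/2)ᵀ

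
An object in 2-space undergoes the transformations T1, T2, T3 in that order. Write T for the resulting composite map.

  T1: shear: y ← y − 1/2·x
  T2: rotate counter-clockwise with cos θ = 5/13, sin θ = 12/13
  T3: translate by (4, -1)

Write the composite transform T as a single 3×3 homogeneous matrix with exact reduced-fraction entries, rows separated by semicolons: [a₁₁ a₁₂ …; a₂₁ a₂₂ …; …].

T = [11/13 -12/13 4; 19/26 5/13 -1; 0 0 1]

T1 = [1 0 0; -1/2 1 0; 0 0 1]
T2·T1 = [11/13 -12/13 0; 19/26 5/13 0; 0 0 1]
T3·…·T1 = [11/13 -12/13 4; 19/26 5/13 -1; 0 0 1]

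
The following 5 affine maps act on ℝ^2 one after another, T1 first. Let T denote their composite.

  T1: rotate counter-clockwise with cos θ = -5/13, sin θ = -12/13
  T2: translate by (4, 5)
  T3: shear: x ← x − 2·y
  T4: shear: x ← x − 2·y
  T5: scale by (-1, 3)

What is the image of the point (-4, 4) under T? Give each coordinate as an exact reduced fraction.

T(p) = (252/13, 279/13)

T1 rotate counter-clockwise with cos θ = -5/13, sin θ = -12/13: (-4, 4) → (68/13, 28/13)
T2 translate by (4, 5): (68/13, 28/13) → (120/13, 93/13)
T3 shear: x ← x − 2·y: (120/13, 93/13) → (-66/13, 93/13)
T4 shear: x ← x − 2·y: (-66/13, 93/13) → (-252/13, 93/13)
T5 scale by (-1, 3): (-252/13, 93/13) → (252/13, 279/13)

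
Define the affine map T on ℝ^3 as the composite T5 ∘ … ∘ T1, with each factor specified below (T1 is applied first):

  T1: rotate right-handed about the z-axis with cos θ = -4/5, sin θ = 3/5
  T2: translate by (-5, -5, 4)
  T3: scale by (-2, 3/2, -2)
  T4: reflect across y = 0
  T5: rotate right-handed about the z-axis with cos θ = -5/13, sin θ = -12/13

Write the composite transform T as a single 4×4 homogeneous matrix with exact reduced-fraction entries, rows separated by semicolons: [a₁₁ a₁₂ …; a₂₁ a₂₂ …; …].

T = [-94/65 42/65 0 40/13; -147/130 -102/65 0 -315/26; 0 0 -2 -8; 0 0 0 1]

T1 = [-4/5 -3/5 0 0; 3/5 -4/5 0 0; 0 0 1 0; 0 0 0 1]
T2·T1 = [-4/5 -3/5 0 -5; 3/5 -4/5 0 -5; 0 0 1 4; 0 0 0 1]
T3·…·T1 = [8/5 6/5 0 10; 9/10 -6/5 0 -15/2; 0 0 -2 -8; 0 0 0 1]
T4·…·T1 = [8/5 6/5 0 10; -9/10 6/5 0 15/2; 0 0 -2 -8; 0 0 0 1]
T5·…·T1 = [-94/65 42/65 0 40/13; -147/130 -102/65 0 -315/26; 0 0 -2 -8; 0 0 0 1]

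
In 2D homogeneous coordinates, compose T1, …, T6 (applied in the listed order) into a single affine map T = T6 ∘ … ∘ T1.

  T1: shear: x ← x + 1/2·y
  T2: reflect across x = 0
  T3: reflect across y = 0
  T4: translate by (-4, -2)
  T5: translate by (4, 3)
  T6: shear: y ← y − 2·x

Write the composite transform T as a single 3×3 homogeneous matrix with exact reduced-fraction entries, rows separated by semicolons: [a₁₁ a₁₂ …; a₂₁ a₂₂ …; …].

T1 = [1 1/2 0; 0 1 0; 0 0 1]
T2·T1 = [-1 -1/2 0; 0 1 0; 0 0 1]
T3·…·T1 = [-1 -1/2 0; 0 -1 0; 0 0 1]
T4·…·T1 = [-1 -1/2 -4; 0 -1 -2; 0 0 1]
T5·…·T1 = [-1 -1/2 0; 0 -1 1; 0 0 1]
T6·…·T1 = [-1 -1/2 0; 2 0 1; 0 0 1]

T = [-1 -1/2 0; 2 0 1; 0 0 1]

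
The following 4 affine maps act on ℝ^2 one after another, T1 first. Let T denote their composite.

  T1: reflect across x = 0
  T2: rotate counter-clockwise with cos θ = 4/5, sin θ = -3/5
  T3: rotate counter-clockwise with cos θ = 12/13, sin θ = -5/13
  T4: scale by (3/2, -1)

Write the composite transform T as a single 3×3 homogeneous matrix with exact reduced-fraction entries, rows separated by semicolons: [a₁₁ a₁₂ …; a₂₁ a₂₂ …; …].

T1 = [-1 0 0; 0 1 0; 0 0 1]
T2·T1 = [-4/5 3/5 0; 3/5 4/5 0; 0 0 1]
T3·…·T1 = [-33/65 56/65 0; 56/65 33/65 0; 0 0 1]
T4·…·T1 = [-99/130 84/65 0; -56/65 -33/65 0; 0 0 1]

T = [-99/130 84/65 0; -56/65 -33/65 0; 0 0 1]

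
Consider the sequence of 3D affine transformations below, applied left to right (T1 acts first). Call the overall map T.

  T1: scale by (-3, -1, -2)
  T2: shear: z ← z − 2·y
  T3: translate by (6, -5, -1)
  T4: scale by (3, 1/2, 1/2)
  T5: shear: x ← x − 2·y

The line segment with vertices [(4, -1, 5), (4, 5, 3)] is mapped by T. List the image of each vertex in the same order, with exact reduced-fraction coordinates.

T1 scale by (-3, -1, -2): (4, -1, 5) → (-12, 1, -10); (4, 5, 3) → (-12, -5, -6)
T2 shear: z ← z − 2·y: (-12, 1, -10) → (-12, 1, -12); (-12, -5, -6) → (-12, -5, 4)
T3 translate by (6, -5, -1): (-12, 1, -12) → (-6, -4, -13); (-12, -5, 4) → (-6, -10, 3)
T4 scale by (3, 1/2, 1/2): (-6, -4, -13) → (-18, -2, -13/2); (-6, -10, 3) → (-18, -5, 3/2)
T5 shear: x ← x − 2·y: (-18, -2, -13/2) → (-14, -2, -13/2); (-18, -5, 3/2) → (-8, -5, 3/2)

image vertices: (-14, -2, -13/2), (-8, -5, 3/2)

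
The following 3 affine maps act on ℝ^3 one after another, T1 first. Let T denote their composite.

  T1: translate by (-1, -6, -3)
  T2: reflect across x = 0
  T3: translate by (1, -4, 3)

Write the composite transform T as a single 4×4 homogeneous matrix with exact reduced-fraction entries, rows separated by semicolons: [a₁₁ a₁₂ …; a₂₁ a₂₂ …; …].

T1 = [1 0 0 -1; 0 1 0 -6; 0 0 1 -3; 0 0 0 1]
T2·T1 = [-1 0 0 1; 0 1 0 -6; 0 0 1 -3; 0 0 0 1]
T3·…·T1 = [-1 0 0 2; 0 1 0 -10; 0 0 1 0; 0 0 0 1]

T = [-1 0 0 2; 0 1 0 -10; 0 0 1 0; 0 0 0 1]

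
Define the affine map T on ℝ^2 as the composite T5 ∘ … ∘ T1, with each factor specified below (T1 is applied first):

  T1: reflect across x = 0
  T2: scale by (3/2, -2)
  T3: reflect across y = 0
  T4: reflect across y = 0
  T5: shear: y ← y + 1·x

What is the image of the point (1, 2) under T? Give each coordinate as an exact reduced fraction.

T1 reflect across x = 0: (1, 2) → (-1, 2)
T2 scale by (3/2, -2): (-1, 2) → (-3/2, -4)
T3 reflect across y = 0: (-3/2, -4) → (-3/2, 4)
T4 reflect across y = 0: (-3/2, 4) → (-3/2, -4)
T5 shear: y ← y + 1·x: (-3/2, -4) → (-3/2, -11/2)

T(p) = (-3/2, -11/2)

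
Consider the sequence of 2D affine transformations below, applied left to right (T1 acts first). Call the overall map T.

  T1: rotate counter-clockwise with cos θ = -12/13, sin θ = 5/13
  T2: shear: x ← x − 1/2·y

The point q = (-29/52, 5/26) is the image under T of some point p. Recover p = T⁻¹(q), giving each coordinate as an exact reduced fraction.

T1 = [-12/13 -5/13 0; 5/13 -12/13 0; 0 0 1]
T2·T1 = [-29/26 1/13 0; 5/13 -12/13 0; 0 0 1]
det M = 1; M⁻¹ = [-12/13 -1/13 0; -5/13 -29/26 0; 0 0 1]
M⁻¹ · (-29/52, 5/26)ᵀ = (1/2, 0)ᵀ

p = (1/2, 0)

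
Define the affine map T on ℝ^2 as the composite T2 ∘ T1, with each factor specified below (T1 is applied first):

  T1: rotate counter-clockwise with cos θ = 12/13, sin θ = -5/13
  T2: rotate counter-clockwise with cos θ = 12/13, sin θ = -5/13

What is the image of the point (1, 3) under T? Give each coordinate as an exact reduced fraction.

T1 rotate counter-clockwise with cos θ = 12/13, sin θ = -5/13: (1, 3) → (27/13, 31/13)
T2 rotate counter-clockwise with cos θ = 12/13, sin θ = -5/13: (27/13, 31/13) → (479/169, 237/169)

T(p) = (479/169, 237/169)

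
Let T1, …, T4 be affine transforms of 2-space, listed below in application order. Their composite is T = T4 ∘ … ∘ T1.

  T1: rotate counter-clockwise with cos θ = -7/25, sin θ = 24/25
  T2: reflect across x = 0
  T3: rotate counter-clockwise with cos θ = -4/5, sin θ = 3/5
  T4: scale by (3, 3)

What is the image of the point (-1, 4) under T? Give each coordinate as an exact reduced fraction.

T1 rotate counter-clockwise with cos θ = -7/25, sin θ = 24/25: (-1, 4) → (-89/25, -52/25)
T2 reflect across x = 0: (-89/25, -52/25) → (89/25, -52/25)
T3 rotate counter-clockwise with cos θ = -4/5, sin θ = 3/5: (89/25, -52/25) → (-8/5, 19/5)
T4 scale by (3, 3): (-8/5, 19/5) → (-24/5, 57/5)

T(p) = (-24/5, 57/5)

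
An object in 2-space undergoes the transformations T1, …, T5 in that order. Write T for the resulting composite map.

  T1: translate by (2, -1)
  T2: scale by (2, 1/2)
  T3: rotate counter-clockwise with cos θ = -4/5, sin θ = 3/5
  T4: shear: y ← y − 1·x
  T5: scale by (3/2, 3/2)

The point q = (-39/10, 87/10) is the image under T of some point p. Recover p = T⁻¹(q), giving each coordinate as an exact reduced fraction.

T1 = [1 0 2; 0 1 -1; 0 0 1]
T2·T1 = [2 0 4; 0 1/2 -1/2; 0 0 1]
T3·…·T1 = [-8/5 -3/10 -29/10; 6/5 -2/5 14/5; 0 0 1]
T4·…·T1 = [-8/5 -3/10 -29/10; 14/5 -1/10 57/10; 0 0 1]
T5·…·T1 = [-12/5 -9/20 -87/20; 21/5 -3/20 171/20; 0 0 1]
det M = 9/4; M⁻¹ = [-1/15 1/5 -2; -28/15 -16/15 1; 0 0 1]
M⁻¹ · (-39/10, 87/10)ᵀ = (0, -1)ᵀ

p = (0, -1)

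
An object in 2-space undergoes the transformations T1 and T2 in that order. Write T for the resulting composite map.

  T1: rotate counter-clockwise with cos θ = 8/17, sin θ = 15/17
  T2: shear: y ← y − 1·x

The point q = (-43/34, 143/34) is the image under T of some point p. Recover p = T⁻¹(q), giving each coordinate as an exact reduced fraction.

T1 = [8/17 -15/17 0; 15/17 8/17 0; 0 0 1]
T2·T1 = [8/17 -15/17 0; 7/17 23/17 0; 0 0 1]
det M = 1; M⁻¹ = [23/17 15/17 0; -7/17 8/17 0; 0 0 1]
M⁻¹ · (-43/34, 143/34)ᵀ = (2, 5/2)ᵀ

p = (2, 5/2)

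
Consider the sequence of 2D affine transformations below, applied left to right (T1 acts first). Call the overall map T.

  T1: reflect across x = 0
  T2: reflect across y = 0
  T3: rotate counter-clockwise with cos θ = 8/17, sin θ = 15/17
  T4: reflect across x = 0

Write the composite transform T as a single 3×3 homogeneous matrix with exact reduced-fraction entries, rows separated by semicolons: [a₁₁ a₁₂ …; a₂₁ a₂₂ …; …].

T1 = [-1 0 0; 0 1 0; 0 0 1]
T2·T1 = [-1 0 0; 0 -1 0; 0 0 1]
T3·…·T1 = [-8/17 15/17 0; -15/17 -8/17 0; 0 0 1]
T4·…·T1 = [8/17 -15/17 0; -15/17 -8/17 0; 0 0 1]

T = [8/17 -15/17 0; -15/17 -8/17 0; 0 0 1]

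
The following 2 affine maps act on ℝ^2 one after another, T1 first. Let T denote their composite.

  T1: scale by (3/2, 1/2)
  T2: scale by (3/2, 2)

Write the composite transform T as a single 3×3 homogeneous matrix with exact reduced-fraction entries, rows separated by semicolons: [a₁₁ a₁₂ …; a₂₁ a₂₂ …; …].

T1 = [3/2 0 0; 0 1/2 0; 0 0 1]
T2·T1 = [9/4 0 0; 0 1 0; 0 0 1]

T = [9/4 0 0; 0 1 0; 0 0 1]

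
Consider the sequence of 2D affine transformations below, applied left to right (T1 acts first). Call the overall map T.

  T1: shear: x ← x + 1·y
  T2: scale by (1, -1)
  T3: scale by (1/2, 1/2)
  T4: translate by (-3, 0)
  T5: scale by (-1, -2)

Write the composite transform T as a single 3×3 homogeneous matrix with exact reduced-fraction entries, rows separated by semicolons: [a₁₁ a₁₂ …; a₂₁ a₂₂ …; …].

T = [-1/2 -1/2 3; 0 1 0; 0 0 1]

T1 = [1 1 0; 0 1 0; 0 0 1]
T2·T1 = [1 1 0; 0 -1 0; 0 0 1]
T3·…·T1 = [1/2 1/2 0; 0 -1/2 0; 0 0 1]
T4·…·T1 = [1/2 1/2 -3; 0 -1/2 0; 0 0 1]
T5·…·T1 = [-1/2 -1/2 3; 0 1 0; 0 0 1]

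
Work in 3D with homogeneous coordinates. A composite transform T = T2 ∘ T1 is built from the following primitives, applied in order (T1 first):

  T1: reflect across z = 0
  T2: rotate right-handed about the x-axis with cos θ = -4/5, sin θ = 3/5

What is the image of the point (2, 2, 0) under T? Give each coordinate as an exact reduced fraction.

T(p) = (2, -8/5, 6/5)

T1 reflect across z = 0: (2, 2, 0) → (2, 2, 0)
T2 rotate right-handed about the x-axis with cos θ = -4/5, sin θ = 3/5: (2, 2, 0) → (2, -8/5, 6/5)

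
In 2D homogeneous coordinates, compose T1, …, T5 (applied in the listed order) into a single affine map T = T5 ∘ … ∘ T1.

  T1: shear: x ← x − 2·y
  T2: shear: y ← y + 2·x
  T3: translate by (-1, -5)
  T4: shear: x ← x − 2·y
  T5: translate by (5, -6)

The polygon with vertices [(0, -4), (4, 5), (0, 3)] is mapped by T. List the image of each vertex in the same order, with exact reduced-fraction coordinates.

image vertices: (-2, 1), (22, -18), (26, -20)

T1 shear: x ← x − 2·y: (0, -4) → (8, -4); (4, 5) → (-6, 5); (0, 3) → (-6, 3)
T2 shear: y ← y + 2·x: (8, -4) → (8, 12); (-6, 5) → (-6, -7); (-6, 3) → (-6, -9)
T3 translate by (-1, -5): (8, 12) → (7, 7); (-6, -7) → (-7, -12); (-6, -9) → (-7, -14)
T4 shear: x ← x − 2·y: (7, 7) → (-7, 7); (-7, -12) → (17, -12); (-7, -14) → (21, -14)
T5 translate by (5, -6): (-7, 7) → (-2, 1); (17, -12) → (22, -18); (21, -14) → (26, -20)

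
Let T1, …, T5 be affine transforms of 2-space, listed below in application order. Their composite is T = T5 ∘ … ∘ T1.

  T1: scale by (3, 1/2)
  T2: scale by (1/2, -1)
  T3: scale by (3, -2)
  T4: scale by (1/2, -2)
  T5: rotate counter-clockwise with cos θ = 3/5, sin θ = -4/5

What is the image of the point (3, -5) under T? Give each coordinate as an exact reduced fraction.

T(p) = (241/20, 3/5)

T1 scale by (3, 1/2): (3, -5) → (9, -5/2)
T2 scale by (1/2, -1): (9, -5/2) → (9/2, 5/2)
T3 scale by (3, -2): (9/2, 5/2) → (27/2, -5)
T4 scale by (1/2, -2): (27/2, -5) → (27/4, 10)
T5 rotate counter-clockwise with cos θ = 3/5, sin θ = -4/5: (27/4, 10) → (241/20, 3/5)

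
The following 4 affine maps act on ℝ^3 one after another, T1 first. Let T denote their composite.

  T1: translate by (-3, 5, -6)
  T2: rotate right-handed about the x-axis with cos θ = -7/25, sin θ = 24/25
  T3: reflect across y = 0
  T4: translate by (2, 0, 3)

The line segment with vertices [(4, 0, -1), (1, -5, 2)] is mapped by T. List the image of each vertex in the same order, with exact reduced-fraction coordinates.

T1 translate by (-3, 5, -6): (4, 0, -1) → (1, 5, -7); (1, -5, 2) → (-2, 0, -4)
T2 rotate right-handed about the x-axis with cos θ = -7/25, sin θ = 24/25: (1, 5, -7) → (1, 133/25, 169/25); (-2, 0, -4) → (-2, 96/25, 28/25)
T3 reflect across y = 0: (1, 133/25, 169/25) → (1, -133/25, 169/25); (-2, 96/25, 28/25) → (-2, -96/25, 28/25)
T4 translate by (2, 0, 3): (1, -133/25, 169/25) → (3, -133/25, 244/25); (-2, -96/25, 28/25) → (0, -96/25, 103/25)

image vertices: (3, -133/25, 244/25), (0, -96/25, 103/25)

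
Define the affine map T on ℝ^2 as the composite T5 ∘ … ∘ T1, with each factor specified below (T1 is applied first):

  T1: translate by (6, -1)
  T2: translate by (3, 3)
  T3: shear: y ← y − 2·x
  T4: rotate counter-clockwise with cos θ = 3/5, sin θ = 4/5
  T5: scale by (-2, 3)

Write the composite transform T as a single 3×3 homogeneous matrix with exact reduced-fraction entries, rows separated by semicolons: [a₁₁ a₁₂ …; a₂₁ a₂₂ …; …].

T1 = [1 0 6; 0 1 -1; 0 0 1]
T2·T1 = [1 0 9; 0 1 2; 0 0 1]
T3·…·T1 = [1 0 9; -2 1 -16; 0 0 1]
T4·…·T1 = [11/5 -4/5 91/5; -2/5 3/5 -12/5; 0 0 1]
T5·…·T1 = [-22/5 8/5 -182/5; -6/5 9/5 -36/5; 0 0 1]

T = [-22/5 8/5 -182/5; -6/5 9/5 -36/5; 0 0 1]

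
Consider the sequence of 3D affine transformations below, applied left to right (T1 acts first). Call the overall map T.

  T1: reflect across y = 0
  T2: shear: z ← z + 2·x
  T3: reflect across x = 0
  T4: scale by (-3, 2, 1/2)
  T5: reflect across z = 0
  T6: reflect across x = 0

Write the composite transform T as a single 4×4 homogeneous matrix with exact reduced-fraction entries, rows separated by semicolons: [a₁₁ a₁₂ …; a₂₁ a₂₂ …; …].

T = [-3 0 0 0; 0 -2 0 0; -1 0 -1/2 0; 0 0 0 1]

T1 = [1 0 0 0; 0 -1 0 0; 0 0 1 0; 0 0 0 1]
T2·T1 = [1 0 0 0; 0 -1 0 0; 2 0 1 0; 0 0 0 1]
T3·…·T1 = [-1 0 0 0; 0 -1 0 0; 2 0 1 0; 0 0 0 1]
T4·…·T1 = [3 0 0 0; 0 -2 0 0; 1 0 1/2 0; 0 0 0 1]
T5·…·T1 = [3 0 0 0; 0 -2 0 0; -1 0 -1/2 0; 0 0 0 1]
T6·…·T1 = [-3 0 0 0; 0 -2 0 0; -1 0 -1/2 0; 0 0 0 1]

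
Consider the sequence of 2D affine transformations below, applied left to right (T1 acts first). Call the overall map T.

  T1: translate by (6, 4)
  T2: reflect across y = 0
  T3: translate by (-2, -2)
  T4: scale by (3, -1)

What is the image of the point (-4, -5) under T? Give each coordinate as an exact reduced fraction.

T(p) = (0, 1)

T1 translate by (6, 4): (-4, -5) → (2, -1)
T2 reflect across y = 0: (2, -1) → (2, 1)
T3 translate by (-2, -2): (2, 1) → (0, -1)
T4 scale by (3, -1): (0, -1) → (0, 1)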